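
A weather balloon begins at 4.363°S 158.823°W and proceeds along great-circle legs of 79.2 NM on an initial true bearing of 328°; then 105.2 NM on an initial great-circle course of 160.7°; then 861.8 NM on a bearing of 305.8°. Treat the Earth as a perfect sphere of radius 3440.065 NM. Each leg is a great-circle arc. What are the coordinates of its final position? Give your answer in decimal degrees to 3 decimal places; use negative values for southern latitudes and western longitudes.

Apply the spherical direct solution leg by leg, carrying full precision between legs.
Leg 1: from (-4.363°, -158.823°), δ = 79.2/3440.065 = 0.023023 rad, θ = 328° → φ = -3.244°, λ = -159.523°.
Leg 2: from (-3.244°, -159.523°), δ = 105.2/3440.065 = 0.030581 rad, θ = 160.7° → φ = -4.898°, λ = -158.942°.
Leg 3: from (-4.898°, -158.942°), δ = 861.8/3440.065 = 0.250519 rad, θ = 305.8° → φ = 3.542°, λ = -170.564°.

latitude 3.542°, longitude -170.564°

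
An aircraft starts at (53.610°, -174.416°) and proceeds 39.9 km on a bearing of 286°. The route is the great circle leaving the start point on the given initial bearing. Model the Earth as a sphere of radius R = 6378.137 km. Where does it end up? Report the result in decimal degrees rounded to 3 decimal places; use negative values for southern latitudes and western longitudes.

latitude 53.707°, longitude -174.998°

Central angle δ = d/R = 0.006256 rad.
Converting: φ₁ = 0.935671 rad, θ = 4.991642 rad.
Destination latitude: φ₂ = arcsin( sin φ₁ cos δ + cos φ₁ sin δ cos θ ) = arcsin(0.806005) = 53.707°.
Then Δλ = atan2(-0.003568, 0.351149) = -0.010159 rad, from sin θ sin δ cos φ₁ over cos δ − sin φ₁ sin φ₂.
λ₂ = -174.416° + -0.582° = -174.998°.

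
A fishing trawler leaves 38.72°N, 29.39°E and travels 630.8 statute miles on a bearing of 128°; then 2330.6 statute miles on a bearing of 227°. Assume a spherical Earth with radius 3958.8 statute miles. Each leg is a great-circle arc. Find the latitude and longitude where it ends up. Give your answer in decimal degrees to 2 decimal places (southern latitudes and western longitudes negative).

Apply the spherical direct solution leg by leg, carrying full precision between legs.
Leg 1: from (38.72°, 29.39°), δ = 630.8/3958.8 = 0.159341 rad, θ = 128° → φ = 32.78°, λ = 37.94°.
Leg 2: from (32.78°, 37.94°), δ = 2330.6/3958.8 = 0.588714 rad, θ = 227° → φ = 7.58°, λ = 13.76°.

latitude 7.58°, longitude 13.76°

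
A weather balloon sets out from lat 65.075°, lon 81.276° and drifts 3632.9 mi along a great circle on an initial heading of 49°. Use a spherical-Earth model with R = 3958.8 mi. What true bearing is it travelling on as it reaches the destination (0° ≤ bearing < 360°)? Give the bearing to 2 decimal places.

Angular distance δ = d/R = 3632.9 / 3958.8 = 0.917677 rad.
Start latitude φ₁ = 1.135773 rad; initial bearing θ = 0.855211 rad.
sin φ₂ = sin φ₁ cos δ + cos φ₁ sin δ cos θ = (0.906860)(0.607667) + (0.421432)(0.794192)(0.656059) = 0.770650
φ₂ = asin(0.770650) = 0.879861 rad = 50.412°.
Then Δλ = atan2(0.252600, -0.091205) = 1.917296 rad, from sin θ sin δ cos φ₁ over cos δ − sin φ₁ sin φ₂.
λ₂ = 81.276° + 109.853° = 191.129°, normalized to (−180°, 180°] → -168.871°.
The forward bearing on arrival equals the back-azimuth from the destination plus 180°.
Back-azimuth from P₂ (50.41°, -168.87°) to P₁ (65.08°, 81.28°), with Δλ' = λ₁ − λ₂ = 250.15°: atan2( sin Δλ' cos φ₁ , cos φ₂ sin φ₁ − sin φ₂ cos φ₁ cos Δλ' ) = 330.06°.
Final bearing = (330.06° + 180°) mod 360° = 150.06°.

final bearing 150.06°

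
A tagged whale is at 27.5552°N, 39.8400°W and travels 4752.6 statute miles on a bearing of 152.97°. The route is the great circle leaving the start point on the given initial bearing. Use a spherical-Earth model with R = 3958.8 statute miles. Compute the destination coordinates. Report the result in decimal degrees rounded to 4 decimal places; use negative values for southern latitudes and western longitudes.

δ = 4752.6/3958.8 = 1.200515 rad (68.7845°).
Start latitude φ₁ = 0.480929 rad; initial bearing θ = 2.669830 rad.
Destination latitude: φ₂ = arcsin( sin φ₁ cos δ + cos φ₁ sin δ cos θ ) = arcsin(-0.568796) = -34.6663°.
For the longitude increment, Δλ = atan2( sin θ sin δ cos φ₁, cos δ − sin φ₁ sin φ₂ ) = atan2(0.375599, 0.625004) = 31.0040°.
λ₂ = λ₁ + Δλ = -8.8360°.

latitude -34.6663°, longitude -8.8360°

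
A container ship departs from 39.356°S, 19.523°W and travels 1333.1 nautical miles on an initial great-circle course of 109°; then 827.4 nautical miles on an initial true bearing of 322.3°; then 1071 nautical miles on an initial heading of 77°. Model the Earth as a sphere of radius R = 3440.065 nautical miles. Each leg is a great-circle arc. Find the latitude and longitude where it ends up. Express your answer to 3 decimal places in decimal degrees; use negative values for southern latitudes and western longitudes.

latitude -26.163°, longitude 19.303°

Apply the spherical direct solution leg by leg, carrying full precision between legs.
Leg 1: from (-39.356°, -19.523°), δ = 1333.1/3440.065 = 0.387522 rad, θ = 109° → φ = -43.019°, λ = 9.733°.
Leg 2: from (-43.019°, 9.733°), δ = 827.4/3440.065 = 0.240519 rad, θ = 322.3° → φ = -31.655°, λ = -0.121°.
Leg 3: from (-31.655°, -0.121°), δ = 1071/3440.065 = 0.311331 rad, θ = 77° → φ = -26.163°, λ = 19.303°.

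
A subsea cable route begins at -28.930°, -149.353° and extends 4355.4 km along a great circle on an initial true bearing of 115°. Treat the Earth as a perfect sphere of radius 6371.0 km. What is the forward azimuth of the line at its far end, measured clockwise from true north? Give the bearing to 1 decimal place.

final bearing 88.6°

δ = 4355.4/6371 = 0.683629 rad (39.1691°).
With φ₁ = -28.930° = -0.504924 rad and θ = 115° = 2.007129 rad:
sin φ₂ = sin φ₁ cos δ + cos φ₁ sin δ cos θ = (-0.483741)(0.775286) + (0.875211)(0.631611)(-0.422618) = -0.608658
φ₂ = asin(-0.608658) = -0.654368 rad = -37.493°.
For the longitude increment, Δλ = atan2( sin θ sin δ cos φ₁, cos δ − sin φ₁ sin φ₂ ) = atan2(0.501000, 0.480853) = 46.176°.
λ₂ = -149.353° + 46.176° = -103.177°.
The forward bearing on arrival equals the back-azimuth from the destination plus 180°.
Back-azimuth from P₂ (-37.5°, -103.2°) to P₁ (-28.9°, -149.4°), with Δλ' = λ₁ − λ₂ = -46.2°: atan2( sin Δλ' cos φ₁ , cos φ₂ sin φ₁ − sin φ₂ cos φ₁ cos Δλ' ) = 268.6°.
Final bearing = (268.6° + 180°) mod 360° = 88.6°.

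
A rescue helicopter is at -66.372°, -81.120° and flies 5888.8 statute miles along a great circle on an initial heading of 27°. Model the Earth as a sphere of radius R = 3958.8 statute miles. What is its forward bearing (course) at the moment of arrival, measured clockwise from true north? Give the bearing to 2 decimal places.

Angular distance δ = d/R = 5888.8 / 3958.8 = 1.487521 rad.
Start latitude φ₁ = -1.158410 rad; initial bearing θ = 0.471239 rad.
sin φ₂ = sin φ₁ cos δ + cos φ₁ sin δ cos θ = (-0.916167)(0.083179) + (0.400797)(0.996535)(0.891007) = 0.279670
φ₂ = asin(0.279670) = 0.283450 rad = 16.240°.
Δλ = atan2( sin θ sin δ cos φ₁ , cos δ − sin φ₁ sin φ₂ ) = atan2(0.181327, 0.339403) = 0.490674 rad = 28.114°.
λ₂ = λ₁ + Δλ = -53.006°.
The forward bearing on arrival equals the back-azimuth from the destination plus 180°.
Back-azimuth from P₂ (16.24°, -53.01°) to P₁ (-66.37°, -81.12°), with Δλ' = λ₁ − λ₂ = -28.11°: atan2( sin Δλ' cos φ₁ , cos φ₂ sin φ₁ − sin φ₂ cos φ₁ cos Δλ' ) = 190.92°.
Final bearing = (190.92° + 180°) mod 360° = 10.92°.

final bearing 10.92°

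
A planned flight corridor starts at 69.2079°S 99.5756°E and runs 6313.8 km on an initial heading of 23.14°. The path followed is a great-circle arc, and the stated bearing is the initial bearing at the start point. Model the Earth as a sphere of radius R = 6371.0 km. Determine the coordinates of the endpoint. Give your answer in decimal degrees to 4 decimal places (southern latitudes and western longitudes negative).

latitude -13.8322°, longitude 119.3660°

Central angle δ = d/R = 0.991022 rad.
Converting: φ₁ = -1.207906 rad, θ = 0.403869 rad.
Applying the spherical law of cosines for sides, sin φ₂ = sin φ₁ cos δ + cos φ₁ sin δ cos θ = -0.239080, so φ₂ = -13.8322°.
Δλ = atan2( sin θ sin δ cos φ₁ , cos δ − sin φ₁ sin φ₂ ) = atan2(0.116703, 0.324326) = 0.345407 rad = 19.7904°.
Hence λ₂ = 99.5756° + 19.7904° = 119.3660°.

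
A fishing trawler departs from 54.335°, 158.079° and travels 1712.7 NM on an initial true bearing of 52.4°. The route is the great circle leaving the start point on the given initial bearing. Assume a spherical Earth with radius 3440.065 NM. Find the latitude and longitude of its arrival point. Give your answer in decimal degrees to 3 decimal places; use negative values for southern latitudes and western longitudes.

latitude 62.092°, longitude -147.985°

Central angle δ = d/R = 0.497868 rad.
Start latitude φ₁ = 0.948325 rad; initial bearing θ = 0.914553 rad.
Applying the spherical law of cosines for sides, sin φ₂ = sin φ₁ cos δ + cos φ₁ sin δ cos θ = 0.883698, so φ₂ = 62.092°.
For the longitude increment, Δλ = atan2( sin θ sin δ cos φ₁, cos δ − sin φ₁ sin φ₂ ) = atan2(0.220601, 0.160651) = 53.936°.
λ₂ = 158.079° + 53.936° = 212.015°, normalized to (−180°, 180°] → -147.985°.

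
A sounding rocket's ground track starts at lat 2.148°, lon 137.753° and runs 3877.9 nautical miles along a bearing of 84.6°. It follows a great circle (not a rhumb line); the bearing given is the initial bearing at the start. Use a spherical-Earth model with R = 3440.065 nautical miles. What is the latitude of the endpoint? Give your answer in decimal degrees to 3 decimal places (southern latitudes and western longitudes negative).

latitude 5.798°

Angular distance δ = d/R = 3877.9 / 3440.065 = 1.127275 rad.
With φ₁ = 2.148° = 0.037490 rad and θ = 84.6° = 1.476549 rad:
Destination latitude: φ₂ = arcsin( sin φ₁ cos δ + cos φ₁ sin δ cos θ ) = arcsin(0.101027) = 5.798°.
For the longitude increment, Δλ = atan2( sin θ sin δ cos φ₁, cos δ − sin φ₁ sin φ₂ ) = atan2(0.898606, 0.425336) = 64.670°.
λ₂ = 137.753° + 64.670° = 202.423°, normalized to (−180°, 180°] → -157.577°.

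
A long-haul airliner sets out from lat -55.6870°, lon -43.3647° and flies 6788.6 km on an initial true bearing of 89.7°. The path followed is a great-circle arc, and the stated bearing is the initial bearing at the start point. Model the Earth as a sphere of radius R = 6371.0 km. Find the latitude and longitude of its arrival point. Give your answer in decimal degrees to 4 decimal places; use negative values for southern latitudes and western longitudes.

latitude -23.4038°, longitude 29.0914°

δ = 6788.6/6371 = 1.065547 rad (61.0513°).
With φ₁ = -55.6870° = -0.971922 rad and θ = 89.7° = 1.565560 rad:
Applying the spherical law of cosines for sides, sin φ₂ = sin φ₁ cos δ + cos φ₁ sin δ cos θ = -0.397208, so φ₂ = -23.4038°.
For the longitude increment, Δλ = atan2( sin θ sin δ cos φ₁, cos δ − sin φ₁ sin φ₂ ) = atan2(0.493273, 0.155944) = 72.4561°.
λ₂ = -43.3647° + 72.4561° = 29.0914°.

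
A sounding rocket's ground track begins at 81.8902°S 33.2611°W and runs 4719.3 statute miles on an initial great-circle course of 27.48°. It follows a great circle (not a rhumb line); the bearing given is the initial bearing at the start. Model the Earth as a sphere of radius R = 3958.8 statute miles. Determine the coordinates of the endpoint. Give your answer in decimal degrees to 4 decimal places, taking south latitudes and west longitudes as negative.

latitude -14.4611°, longitude -6.9801°

Central angle δ = d/R = 1.192104 rad.
Converting: φ₁ = -1.429254 rad, θ = 0.479616 rad.
sin φ₂ = sin φ₁ cos δ + cos φ₁ sin δ cos θ = (-0.990000)(0.369706) + (0.141071)(0.929149)(0.887172) = -0.249722
φ₂ = asin(-0.249722) = -0.252393 rad = -14.4611°.
For the longitude increment, Δλ = atan2( sin θ sin δ cos φ₁, cos δ − sin φ₁ sin φ₂ ) = atan2(0.060483, 0.122481) = 26.2810°.
λ₂ = -33.2611° + 26.2810° = -6.9801°.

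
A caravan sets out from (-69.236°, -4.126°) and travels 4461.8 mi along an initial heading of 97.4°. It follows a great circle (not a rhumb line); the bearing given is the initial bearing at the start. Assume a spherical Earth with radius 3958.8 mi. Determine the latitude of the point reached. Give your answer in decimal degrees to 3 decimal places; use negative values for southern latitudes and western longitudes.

δ = 4461.8/3958.8 = 1.127059 rad (64.5757°).
With φ₁ = -69.236° = -1.208396 rad and θ = 97.4° = 1.699951 rad:
Applying the spherical law of cosines for sides, sin φ₂ = sin φ₁ cos δ + cos φ₁ sin δ cos θ = -0.442672, so φ₂ = -26.274°.
For the longitude increment, Δλ = atan2( sin θ sin δ cos φ₁, cos δ − sin φ₁ sin φ₂ ) = atan2(0.317519, 0.015398) = 87.224°.
λ₂ = λ₁ + Δλ = 83.098°.

latitude -26.274°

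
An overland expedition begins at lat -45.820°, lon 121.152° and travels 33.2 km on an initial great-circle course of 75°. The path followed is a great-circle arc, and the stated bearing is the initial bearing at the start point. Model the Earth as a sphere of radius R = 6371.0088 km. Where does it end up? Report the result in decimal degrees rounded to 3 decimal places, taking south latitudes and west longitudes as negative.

latitude -45.742°, longitude 121.565°

The arc subtends δ = 33.2/6371.0088 = 0.005211 rad at the centre.
Start latitude φ₁ = -0.799710 rad; initial bearing θ = 1.308997 rad.
sin φ₂ = sin φ₁ cos δ + cos φ₁ sin δ cos θ = (-0.717154)(0.999986) + (0.696915)(0.005211)(0.258819) = -0.716204
φ₂ = asin(-0.716204) = -0.798348 rad = -45.742°.
Then Δλ = atan2(0.003508, 0.486358) = 0.007213 rad, from sin θ sin δ cos φ₁ over cos δ − sin φ₁ sin φ₂.
λ₂ = 121.152° + 0.413° = 121.565°.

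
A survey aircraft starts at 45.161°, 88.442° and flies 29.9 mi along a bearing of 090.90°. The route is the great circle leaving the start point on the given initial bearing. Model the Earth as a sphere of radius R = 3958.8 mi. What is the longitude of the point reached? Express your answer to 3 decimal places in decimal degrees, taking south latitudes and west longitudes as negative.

Central angle δ = d/R = 0.007553 rad.
With φ₁ = 45.161° = 0.788208 rad and θ = 90.9° = 1.586504 rad:
Destination latitude: φ₂ = arcsin( sin φ₁ cos δ + cos φ₁ sin δ cos θ ) = arcsin(0.708987) = 45.153°.
For the longitude increment, Δλ = atan2( sin θ sin δ cos φ₁, cos δ − sin φ₁ sin φ₂ ) = atan2(0.005325, 0.497235) = 0.614°.
Hence λ₂ = 88.442° + 0.614° = 89.056°.

longitude 89.056°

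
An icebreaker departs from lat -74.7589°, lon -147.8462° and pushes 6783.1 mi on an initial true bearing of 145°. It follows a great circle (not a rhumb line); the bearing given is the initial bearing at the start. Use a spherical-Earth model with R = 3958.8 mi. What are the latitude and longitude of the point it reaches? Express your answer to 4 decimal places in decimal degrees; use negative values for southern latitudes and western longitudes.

Central angle δ = d/R = 1.713423 rad.
Start latitude φ₁ = -1.304789 rad; initial bearing θ = 2.530727 rad.
Destination latitude: φ₂ = arcsin( sin φ₁ cos δ + cos φ₁ sin δ cos θ ) = arcsin(-0.076009) = -4.3592°.
For the longitude increment, Δλ = atan2( sin θ sin δ cos φ₁, cos δ − sin φ₁ sin φ₂ ) = atan2(0.149252, -0.215479) = 145.2916°.
λ₂ = -147.8462° + 145.2916° = -2.5546°.

latitude -4.3592°, longitude -2.5546°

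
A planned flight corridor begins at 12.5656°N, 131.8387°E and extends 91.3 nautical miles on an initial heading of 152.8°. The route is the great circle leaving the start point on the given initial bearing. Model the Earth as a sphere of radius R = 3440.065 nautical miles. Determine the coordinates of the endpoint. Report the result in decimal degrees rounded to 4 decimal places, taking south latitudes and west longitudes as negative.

latitude 11.2122°, longitude 132.5472°

Angular distance δ = d/R = 91.3 / 3440.065 = 0.026540 rad.
Start latitude φ₁ = 0.219311 rad; initial bearing θ = 2.666863 rad.
Applying the spherical law of cosines for sides, sin φ₂ = sin φ₁ cos δ + cos φ₁ sin δ cos θ = 0.194443, so φ₂ = 11.2122°.
Then Δλ = atan2(0.011840, 0.957345) = 0.012366 rad, from sin θ sin δ cos φ₁ over cos δ − sin φ₁ sin φ₂.
λ₂ = 131.8387° + 0.7085° = 132.5472°.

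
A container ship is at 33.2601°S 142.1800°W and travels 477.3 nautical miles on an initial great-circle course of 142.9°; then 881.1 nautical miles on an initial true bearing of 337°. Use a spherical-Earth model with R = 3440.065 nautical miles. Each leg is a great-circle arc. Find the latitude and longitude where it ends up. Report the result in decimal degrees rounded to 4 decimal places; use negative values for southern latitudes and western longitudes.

latitude -25.7605°, longitude -142.2878°

Apply the spherical direct solution leg by leg, carrying full precision between legs.
Leg 1: from (-33.2601°, -142.1800°), δ = 477.3/3440.065 = 0.138747 rad, θ = 142.9° → φ = -39.4503°, λ = -135.9777°.
Leg 2: from (-39.4503°, -135.9777°), δ = 881.1/3440.065 = 0.256129 rad, θ = 337° → φ = -25.7605°, λ = -142.2878°.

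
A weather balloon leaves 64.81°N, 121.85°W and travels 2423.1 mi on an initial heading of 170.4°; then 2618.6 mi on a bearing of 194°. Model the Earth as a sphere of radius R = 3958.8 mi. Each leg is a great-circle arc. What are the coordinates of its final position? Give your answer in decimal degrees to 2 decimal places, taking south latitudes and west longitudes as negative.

Apply the spherical direct solution leg by leg, carrying full precision between legs.
Leg 1: from (64.81°, -121.85°), δ = 2423.1/3958.8 = 0.612079 rad, θ = 170.4° → φ = 29.97°, λ = -115.50°.
Leg 2: from (29.97°, -115.50°), δ = 2618.6/3958.8 = 0.661463 rad, θ = 194° → φ = -7.02°, λ = -124.11°.

latitude -7.02°, longitude -124.11°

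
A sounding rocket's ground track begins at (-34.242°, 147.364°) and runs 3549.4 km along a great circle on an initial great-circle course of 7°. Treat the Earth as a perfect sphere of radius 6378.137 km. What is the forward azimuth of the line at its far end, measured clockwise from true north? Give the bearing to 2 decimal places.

δ = 3549.4/6378.137 = 0.556495 rad (31.8848°).
Start latitude φ₁ = -0.597636 rad; initial bearing θ = 0.122173 rad.
sin φ₂ = sin φ₁ cos δ + cos φ₁ sin δ cos θ = (-0.562690)(0.849112) + (0.826668)(0.528213)(0.992546) = -0.044384
φ₂ = asin(-0.044384) = -0.044399 rad = -2.544°.
Δλ = atan2( sin θ sin δ cos φ₁ , cos δ − sin φ₁ sin φ₂ ) = atan2(0.053215, 0.824137) = 0.064481 rad = 3.694°.
λ₂ = 147.364° + 3.694° = 151.058°.
The forward bearing on arrival equals the back-azimuth from the destination plus 180°.
Back-azimuth from P₂ (-2.54°, 151.06°) to P₁ (-34.24°, 147.36°), with Δλ' = λ₁ − λ₂ = -3.69°: atan2( sin Δλ' cos φ₁ , cos φ₂ sin φ₁ − sin φ₂ cos φ₁ cos Δλ' ) = 185.79°.
Final bearing = (185.79° + 180°) mod 360° = 5.79°.

final bearing 5.79°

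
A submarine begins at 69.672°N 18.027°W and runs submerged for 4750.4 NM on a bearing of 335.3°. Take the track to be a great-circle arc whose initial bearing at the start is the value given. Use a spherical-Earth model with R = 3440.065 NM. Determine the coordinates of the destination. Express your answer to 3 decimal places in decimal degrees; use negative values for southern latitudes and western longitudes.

latitude 29.139°, longitude -170.005°

Central angle δ = d/R = 1.380904 rad.
With φ₁ = 69.672° = 1.216006 rad and θ = 335.3° = 5.852089 rad:
Applying the spherical law of cosines for sides, sin φ₂ = sin φ₁ cos δ + cos φ₁ sin δ cos θ = 0.486934, so φ₂ = 29.139°.
Δλ = atan2( sin θ sin δ cos φ₁ , cos δ − sin φ₁ sin φ₂ ) = atan2(-0.142555, -0.267855) = -2.652510 rad = -151.978°.
Hence λ₂ = -18.027° + -151.978° = -170.005°.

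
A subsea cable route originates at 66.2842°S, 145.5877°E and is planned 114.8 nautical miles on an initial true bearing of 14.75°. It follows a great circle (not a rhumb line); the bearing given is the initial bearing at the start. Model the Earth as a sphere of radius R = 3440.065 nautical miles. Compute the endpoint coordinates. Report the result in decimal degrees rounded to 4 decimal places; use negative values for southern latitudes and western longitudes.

Central angle δ = d/R = 0.033371 rad.
With φ₁ = -66.2842° = -1.156878 rad and θ = 14.75° = 0.257436 rad:
Applying the spherical law of cosines for sides, sin φ₂ = sin φ₁ cos δ + cos φ₁ sin δ cos θ = -0.902065, so φ₂ = -64.4308°.
Then Δλ = atan2(0.003417, 0.173556) = 0.019683 rad, from sin θ sin δ cos φ₁ over cos δ − sin φ₁ sin φ₂.
Hence λ₂ = 145.5877° + 1.1278° = 146.7155°.

latitude -64.4308°, longitude 146.7155°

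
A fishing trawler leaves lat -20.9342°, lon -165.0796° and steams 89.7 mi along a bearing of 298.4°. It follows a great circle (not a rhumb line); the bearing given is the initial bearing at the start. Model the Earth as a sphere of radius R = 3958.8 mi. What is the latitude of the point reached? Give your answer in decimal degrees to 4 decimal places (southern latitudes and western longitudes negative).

Central angle δ = d/R = 0.022658 rad.
Converting: φ₁ = -0.365371 rad, θ = 5.208062 rad.
Destination latitude: φ₂ = arcsin( sin φ₁ cos δ + cos φ₁ sin δ cos θ ) = arcsin(-0.347139) = -20.3124°.
Δλ = atan2( sin θ sin δ cos φ₁ , cos δ − sin φ₁ sin φ₂ ) = atan2(-0.018614, 0.875712) = -0.021253 rad = -1.2177°.
Hence λ₂ = -165.0796° + -1.2177° = -166.2973°.

latitude -20.3124°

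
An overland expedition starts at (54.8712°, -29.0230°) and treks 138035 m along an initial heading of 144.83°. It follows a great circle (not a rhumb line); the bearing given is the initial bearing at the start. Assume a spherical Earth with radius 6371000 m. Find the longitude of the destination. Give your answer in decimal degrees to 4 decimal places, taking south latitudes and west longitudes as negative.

Angular distance δ = d/R = 138035 / 6371000 = 0.021666 rad.
With φ₁ = 54.8712° = 0.957683 rad and θ = 144.83° = 2.527760 rad:
Destination latitude: φ₂ = arcsin( sin φ₁ cos δ + cos φ₁ sin δ cos θ ) = arcsin(0.807478) = 53.8503°.
For the longitude increment, Δλ = atan2( sin θ sin δ cos φ₁, cos δ − sin φ₁ sin φ₂ ) = atan2(0.007181, 0.339361) = 1.2121°.
λ₂ = -29.0230° + 1.2121° = -27.8109°.

longitude -27.8109°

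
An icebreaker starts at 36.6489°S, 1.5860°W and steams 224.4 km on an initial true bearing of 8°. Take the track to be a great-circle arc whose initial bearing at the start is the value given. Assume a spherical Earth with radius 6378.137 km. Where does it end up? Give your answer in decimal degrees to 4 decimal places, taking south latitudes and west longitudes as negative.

latitude -34.6522°, longitude -1.2450°

Angular distance δ = d/R = 224.4 / 6378.137 = 0.035183 rad.
With φ₁ = -36.6489° = -0.639644 rad and θ = 8° = 0.139626 rad:
sin φ₂ = sin φ₁ cos δ + cos φ₁ sin δ cos θ = (-0.596910)(0.999381) + (0.802308)(0.035175)(0.990268) = -0.568594
φ₂ = asin(-0.568594) = -0.604795 rad = -34.6522°.
Δλ = atan2( sin θ sin δ cos φ₁ , cos δ − sin φ₁ sin φ₂ ) = atan2(0.003928, 0.659982) = 0.005951 rad = 0.3410°.
λ₂ = -1.5860° + 0.3410° = -1.2450°.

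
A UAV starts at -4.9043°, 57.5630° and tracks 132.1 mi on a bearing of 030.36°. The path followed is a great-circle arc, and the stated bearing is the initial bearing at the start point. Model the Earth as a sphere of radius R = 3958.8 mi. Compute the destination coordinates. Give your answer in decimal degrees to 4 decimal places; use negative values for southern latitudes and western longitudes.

latitude -3.2540°, longitude 58.5308°

The arc subtends δ = 132.1/3958.8 = 0.033369 rad at the centre.
With φ₁ = -4.9043° = -0.085596 rad and θ = 30.36° = 0.529882 rad:
Destination latitude: φ₂ = arcsin( sin φ₁ cos δ + cos φ₁ sin δ cos θ ) = arcsin(-0.056762) = -3.2540°.
Δλ = atan2( sin θ sin δ cos φ₁ , cos δ − sin φ₁ sin φ₂ ) = atan2(0.016801, 0.994591) = 0.016890 rad = 0.9678°.
λ₂ = 57.5630° + 0.9678° = 58.5308°.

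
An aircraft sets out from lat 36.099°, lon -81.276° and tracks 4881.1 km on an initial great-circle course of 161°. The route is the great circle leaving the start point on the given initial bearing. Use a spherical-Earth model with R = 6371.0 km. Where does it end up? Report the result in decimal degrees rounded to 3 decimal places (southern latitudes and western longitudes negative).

latitude -6.036°, longitude -68.156°

δ = 4881.1/6371 = 0.766143 rad (43.8968°).
Converting: φ₁ = 0.630046 rad, θ = 2.809980 rad.
Destination latitude: φ₂ = arcsin( sin φ₁ cos δ + cos φ₁ sin δ cos θ ) = arcsin(-0.105155) = -6.036°.
Δλ = atan2( sin θ sin δ cos φ₁ , cos δ − sin φ₁ sin φ₂ ) = atan2(0.182395, 0.782545) = 0.228991 rad = 13.120°.
λ₂ = -81.276° + 13.120° = -68.156°.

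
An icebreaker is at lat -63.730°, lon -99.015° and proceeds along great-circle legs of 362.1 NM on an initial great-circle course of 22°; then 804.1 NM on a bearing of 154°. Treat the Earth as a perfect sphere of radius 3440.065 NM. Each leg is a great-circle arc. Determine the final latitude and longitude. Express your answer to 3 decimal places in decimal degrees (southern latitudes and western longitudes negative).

Apply the spherical direct solution leg by leg, carrying full precision between legs.
Leg 1: from (-63.730°, -99.015°), δ = 362.1/3440.065 = 0.105260 rad, θ = 22° → φ = -58.064°, λ = -94.748°.
Leg 2: from (-58.064°, -94.748°), δ = 804.1/3440.065 = 0.233746 rad, θ = 154° → φ = -69.339°, λ = -78.024°.

latitude -69.339°, longitude -78.024°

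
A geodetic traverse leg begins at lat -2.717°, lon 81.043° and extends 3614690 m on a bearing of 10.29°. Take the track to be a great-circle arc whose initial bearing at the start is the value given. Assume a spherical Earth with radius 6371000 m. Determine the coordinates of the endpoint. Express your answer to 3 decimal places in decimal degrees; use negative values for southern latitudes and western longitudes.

latitude 29.222°, longitude 87.358°

δ = 3614690/6371000 = 0.567366 rad (32.5077°).
With φ₁ = -2.717° = -0.047421 rad and θ = 10.29° = 0.179594 rad:
Applying the spherical law of cosines for sides, sin φ₂ = sin φ₁ cos δ + cos φ₁ sin δ cos θ = 0.488199, so φ₂ = 29.222°.
For the longitude increment, Δλ = atan2( sin θ sin δ cos φ₁, cos δ − sin φ₁ sin φ₂ ) = atan2(0.095890, 0.866461) = 6.315°.
Hence λ₂ = 81.043° + 6.315° = 87.358°.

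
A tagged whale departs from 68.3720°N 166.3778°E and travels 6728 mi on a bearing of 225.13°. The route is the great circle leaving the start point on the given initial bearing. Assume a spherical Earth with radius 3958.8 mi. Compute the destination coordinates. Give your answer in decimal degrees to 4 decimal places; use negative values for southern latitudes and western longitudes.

Angular distance δ = d/R = 6728 / 3958.8 = 1.699505 rad.
With φ₁ = 68.3720° = 1.193317 rad and θ = 225.13° = 3.929260 rad:
sin φ₂ = sin φ₁ cos δ + cos φ₁ sin δ cos θ = (0.929596)(-0.128354) + (0.368579)(0.991728)(-0.705501) = -0.377199
φ₂ = asin(-0.377199) = -0.386770 rad = -22.1603°.
Δλ = atan2( sin θ sin δ cos φ₁ , cos δ − sin φ₁ sin φ₂ ) = atan2(-0.259055, 0.222289) = -0.861631 rad = -49.3678°.
Hence λ₂ = 166.3778° + -49.3678° = 117.0100°.

latitude -22.1603°, longitude 117.0100°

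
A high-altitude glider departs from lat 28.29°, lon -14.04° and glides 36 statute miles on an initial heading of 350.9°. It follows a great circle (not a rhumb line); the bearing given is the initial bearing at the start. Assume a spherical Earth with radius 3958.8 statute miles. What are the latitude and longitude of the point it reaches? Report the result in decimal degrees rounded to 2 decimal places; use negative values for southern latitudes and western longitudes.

The arc subtends δ = 36/3958.8 = 0.009094 rad at the centre.
Start latitude φ₁ = 0.493754 rad; initial bearing θ = 6.124360 rad.
Applying the spherical law of cosines for sides, sin φ₂ = sin φ₁ cos δ + cos φ₁ sin δ cos θ = 0.481822, so φ₂ = 28.80°.
For the longitude increment, Δλ = atan2( sin θ sin δ cos φ₁, cos δ − sin φ₁ sin φ₂ ) = atan2(-0.001266, 0.771607) = -0.09°.
λ₂ = λ₁ + Δλ = -14.13°.

latitude 28.80°, longitude -14.13°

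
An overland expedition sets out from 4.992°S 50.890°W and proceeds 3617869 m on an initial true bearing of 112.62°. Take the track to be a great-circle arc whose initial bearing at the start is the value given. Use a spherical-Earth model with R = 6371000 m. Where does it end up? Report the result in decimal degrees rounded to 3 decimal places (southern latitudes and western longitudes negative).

Angular distance δ = d/R = 3617869 / 6371000 = 0.567865 rad.
Converting: φ₁ = -0.087127 rad, θ = 1.965590 rad.
Destination latitude: φ₂ = arcsin( sin φ₁ cos δ + cos φ₁ sin δ cos θ ) = arcsin(-0.279435) = -16.226°.
Δλ = atan2( sin θ sin δ cos φ₁ , cos δ − sin φ₁ sin φ₂ ) = atan2(0.494578, 0.818736) = 0.543411 rad = 31.135°.
Hence λ₂ = -50.890° + 31.135° = -19.755°.

latitude -16.226°, longitude -19.755°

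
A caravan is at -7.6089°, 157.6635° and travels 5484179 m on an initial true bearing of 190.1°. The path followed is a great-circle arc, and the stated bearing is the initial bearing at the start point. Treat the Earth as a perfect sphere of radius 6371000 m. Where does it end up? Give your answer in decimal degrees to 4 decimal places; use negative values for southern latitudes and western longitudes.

latitude -55.7255°, longitude 144.0038°

Angular distance δ = d/R = 5484179 / 6371000 = 0.860803 rad.
With φ₁ = -7.6089° = -0.132800 rad and θ = 190.1° = 3.317871 rad:
sin φ₂ = sin φ₁ cos δ + cos φ₁ sin δ cos θ = (-0.132410)(0.651828) + (0.991195)(0.758367)(-0.984503) = -0.826349
φ₂ = asin(-0.826349) = -0.972594 rad = -55.7255°.
Then Δλ = atan2(-0.131821, 0.542411) = -0.238406 rad, from sin θ sin δ cos φ₁ over cos δ − sin φ₁ sin φ₂.
λ₂ = λ₁ + Δλ = 144.0038°.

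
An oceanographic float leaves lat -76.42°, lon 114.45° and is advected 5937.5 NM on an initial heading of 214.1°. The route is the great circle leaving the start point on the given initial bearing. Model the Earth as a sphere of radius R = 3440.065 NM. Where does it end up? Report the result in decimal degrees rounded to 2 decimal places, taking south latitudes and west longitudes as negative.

Angular distance δ = d/R = 5937.5 / 3440.065 = 1.725985 rad.
With φ₁ = -76.42° = -1.333781 rad and θ = 214.1° = 3.736750 rad:
Destination latitude: φ₂ = arcsin( sin φ₁ cos δ + cos φ₁ sin δ cos θ ) = arcsin(-0.041849) = -2.40°.
Δλ = atan2( sin θ sin δ cos φ₁ , cos δ − sin φ₁ sin φ₂ ) = atan2(-0.130058, -0.195246) = -2.553966 rad = -146.33°.
λ₂ = 114.45° + -146.33° = -31.88°.

latitude -2.40°, longitude -31.88°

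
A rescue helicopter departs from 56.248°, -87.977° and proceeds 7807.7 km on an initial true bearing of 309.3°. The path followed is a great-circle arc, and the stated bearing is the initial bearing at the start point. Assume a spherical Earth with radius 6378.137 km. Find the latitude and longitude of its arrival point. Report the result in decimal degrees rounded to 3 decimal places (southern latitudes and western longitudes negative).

latitude 37.840°, longitude 159.184°

Angular distance δ = d/R = 7807.7 / 6378.137 = 1.224135 rad.
With φ₁ = 56.248° = 0.981713 rad and θ = 309.3° = 5.398303 rad:
Destination latitude: φ₂ = arcsin( sin φ₁ cos δ + cos φ₁ sin δ cos θ ) = arcsin(0.613465) = 37.840°.
For the longitude increment, Δλ = atan2( sin θ sin δ cos φ₁, cos δ − sin φ₁ sin φ₂ ) = atan2(-0.404369, -0.170306) = -112.839°.
λ₂ = -87.977° + -112.839° = -200.816°, normalized to (−180°, 180°] → 159.184°.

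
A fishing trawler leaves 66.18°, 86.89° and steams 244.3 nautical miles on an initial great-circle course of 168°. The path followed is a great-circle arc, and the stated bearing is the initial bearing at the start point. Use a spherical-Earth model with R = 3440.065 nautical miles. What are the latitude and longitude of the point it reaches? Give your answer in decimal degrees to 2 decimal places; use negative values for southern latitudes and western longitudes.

Central angle δ = d/R = 0.071016 rad.
Converting: φ₁ = 1.155059 rad, θ = 2.932153 rad.
Destination latitude: φ₂ = arcsin( sin φ₁ cos δ + cos φ₁ sin δ cos θ ) = arcsin(0.884482) = 62.19°.
For the longitude increment, Δλ = atan2( sin θ sin δ cos φ₁, cos δ − sin φ₁ sin φ₂ ) = atan2(0.005958, 0.188338) = 1.81°.
Hence λ₂ = 86.89° + 1.81° = 88.70°.

latitude 62.19°, longitude 88.70°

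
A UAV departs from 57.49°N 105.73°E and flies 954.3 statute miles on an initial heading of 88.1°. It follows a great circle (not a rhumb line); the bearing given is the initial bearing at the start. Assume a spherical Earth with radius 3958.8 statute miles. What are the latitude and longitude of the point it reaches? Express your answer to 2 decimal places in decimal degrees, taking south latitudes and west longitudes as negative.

latitude 55.40°, longitude 130.58°

The arc subtends δ = 954.3/3958.8 = 0.241058 rad at the centre.
Converting: φ₁ = 1.003390 rad, θ = 1.537635 rad.
sin φ₂ = sin φ₁ cos δ + cos φ₁ sin δ cos θ = (0.843298)(0.971086) + (0.537447)(0.238730)(0.033155) = 0.823168
φ₂ = asin(0.823168) = 0.966969 rad = 55.40°.
Then Δλ = atan2(0.128234, 0.276910) = 0.433686 rad, from sin θ sin δ cos φ₁ over cos δ − sin φ₁ sin φ₂.
λ₂ = 105.73° + 24.85° = 130.58°.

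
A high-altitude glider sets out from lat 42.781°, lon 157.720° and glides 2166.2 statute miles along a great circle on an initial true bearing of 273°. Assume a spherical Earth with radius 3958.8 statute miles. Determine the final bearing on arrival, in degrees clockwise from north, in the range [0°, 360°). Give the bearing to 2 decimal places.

final bearing 246.38°

Angular distance δ = d/R = 2166.2 / 3958.8 = 0.547186 rad.
Start latitude φ₁ = 0.746669 rad; initial bearing θ = 4.764749 rad.
Applying the spherical law of cosines for sides, sin φ₂ = sin φ₁ cos δ + cos φ₁ sin δ cos θ = 0.600015, so φ₂ = 36.871°.
For the longitude increment, Δλ = atan2( sin θ sin δ cos φ₁, cos δ − sin φ₁ sin φ₂ ) = atan2(-0.381343, 0.446463) = -40.502°.
λ₂ = λ₁ + Δλ = 117.218°.
The forward bearing on arrival equals the back-azimuth from the destination plus 180°.
Back-azimuth from P₂ (36.87°, 117.22°) to P₁ (42.78°, 157.72°), with Δλ' = λ₁ − λ₂ = 40.50°: atan2( sin Δλ' cos φ₁ , cos φ₂ sin φ₁ − sin φ₂ cos φ₁ cos Δλ' ) = 66.38°.
Final bearing = (66.38° + 180°) mod 360° = 246.38°.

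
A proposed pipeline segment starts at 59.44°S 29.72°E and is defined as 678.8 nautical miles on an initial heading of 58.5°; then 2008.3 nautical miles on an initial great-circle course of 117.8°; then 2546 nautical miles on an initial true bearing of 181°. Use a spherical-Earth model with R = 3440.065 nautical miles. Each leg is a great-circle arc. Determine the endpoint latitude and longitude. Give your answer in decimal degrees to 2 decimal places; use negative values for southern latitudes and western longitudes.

latitude -82.69°, longitude -71.13°

Apply the spherical direct solution leg by leg, carrying full precision between legs.
Leg 1: from (-59.44°, 29.72°), δ = 678.8/3440.065 = 0.197322 rad, θ = 58.5° → φ = -52.40°, λ = 45.62°.
Leg 2: from (-52.40°, 45.62°), δ = 2008.3/3440.065 = 0.583797 rad, θ = 117.8° → φ = -54.88°, λ = 103.56°.
Leg 3: from (-54.88°, 103.56°), δ = 2546/3440.065 = 0.740102 rad, θ = 181° → φ = -82.69°, λ = -71.13°.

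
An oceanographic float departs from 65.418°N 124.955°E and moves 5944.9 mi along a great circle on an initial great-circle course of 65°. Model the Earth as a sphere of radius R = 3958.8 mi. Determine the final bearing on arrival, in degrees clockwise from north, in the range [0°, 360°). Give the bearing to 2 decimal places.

Angular distance δ = d/R = 5944.9 / 3958.8 = 1.501692 rad.
Converting: φ₁ = 1.141759 rad, θ = 1.134464 rad.
Applying the spherical law of cosines for sides, sin φ₂ = sin φ₁ cos δ + cos φ₁ sin δ cos θ = 0.238178, so φ₂ = 13.779°.
Δλ = atan2( sin θ sin δ cos φ₁ , cos δ − sin φ₁ sin φ₂ ) = atan2(0.376120, -0.147543) = 1.944626 rad = 111.419°.
λ₂ = 124.955° + 111.419° = 236.374°, normalized to (−180°, 180°] → -123.626°.
The forward bearing on arrival equals the back-azimuth from the destination plus 180°.
Back-azimuth from P₂ (13.78°, -123.63°) to P₁ (65.42°, 124.95°), with Δλ' = λ₁ − λ₂ = 248.58°: atan2( sin Δλ' cos φ₁ , cos φ₂ sin φ₁ − sin φ₂ cos φ₁ cos Δλ' ) = 337.16°.
Final bearing = (337.16° + 180°) mod 360° = 157.16°.

final bearing 157.16°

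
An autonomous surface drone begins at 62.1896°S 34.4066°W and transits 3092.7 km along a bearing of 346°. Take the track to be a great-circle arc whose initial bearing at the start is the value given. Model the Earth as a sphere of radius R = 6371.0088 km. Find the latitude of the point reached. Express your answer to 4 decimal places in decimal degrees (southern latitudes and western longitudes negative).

δ = 3092.7/6371.0088 = 0.485433 rad (27.8133°).
With φ₁ = -62.1896° = -1.085413 rad and θ = 346° = 6.038839 rad:
sin φ₂ = sin φ₁ cos δ + cos φ₁ sin δ cos θ = (-0.884496)(0.884473) + (0.466547)(0.466592)(0.970296) = -0.571092
φ₂ = asin(-0.571092) = -0.607836 rad = -34.8264°.
Δλ = atan2( sin θ sin δ cos φ₁ , cos δ − sin φ₁ sin φ₂ ) = atan2(-0.052663, 0.379344) = -0.137946 rad = -7.9037°.
λ₂ = -34.4066° + -7.9037° = -42.3103°.

latitude -34.8264°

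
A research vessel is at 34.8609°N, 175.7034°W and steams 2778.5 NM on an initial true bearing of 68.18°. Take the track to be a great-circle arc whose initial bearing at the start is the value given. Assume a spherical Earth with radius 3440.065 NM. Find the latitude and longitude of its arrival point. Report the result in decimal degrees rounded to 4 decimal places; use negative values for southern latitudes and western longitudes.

latitude 37.9866°, longitude -117.3558°

Central angle δ = d/R = 0.807688 rad.
Start latitude φ₁ = 0.608437 rad; initial bearing θ = 1.189965 rad.
Destination latitude: φ₂ = arcsin( sin φ₁ cos δ + cos φ₁ sin δ cos θ ) = arcsin(0.615476) = 37.9866°.
Then Δλ = atan2(0.550514, 0.339373) = 1.018357 rad, from sin θ sin δ cos φ₁ over cos δ − sin φ₁ sin φ₂.
λ₂ = λ₁ + Δλ = -117.3558°.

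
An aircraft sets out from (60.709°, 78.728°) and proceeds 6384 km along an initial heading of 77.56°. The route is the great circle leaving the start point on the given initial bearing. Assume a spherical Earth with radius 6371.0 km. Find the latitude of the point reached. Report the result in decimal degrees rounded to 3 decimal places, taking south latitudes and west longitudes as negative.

latitude 33.954°

δ = 6384/6371 = 1.002040 rad (57.4127°).
Converting: φ₁ = 1.059572 rad, θ = 1.353677 rad.
Destination latitude: φ₂ = arcsin( sin φ₁ cos δ + cos φ₁ sin δ cos θ ) = arcsin(0.558524) = 33.954°.
For the longitude increment, Δλ = atan2( sin θ sin δ cos φ₁, cos δ − sin φ₁ sin φ₂ ) = atan2(0.402546, 0.051469) = 82.714°.
λ₂ = λ₁ + Δλ = 161.442°.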